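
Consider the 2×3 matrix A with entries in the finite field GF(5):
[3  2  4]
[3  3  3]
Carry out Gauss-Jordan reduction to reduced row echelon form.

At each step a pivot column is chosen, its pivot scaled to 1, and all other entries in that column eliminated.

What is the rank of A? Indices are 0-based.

[1] R0 /= 3  ⇒  (1, 4, 3)
     R1 -= 3·R0  ⇒  (0, 1, 4)
[2] R1 /= 1  ⇒  (0, 1, 4)
     R0 -= 4·R1  ⇒  (1, 0, 2)

rank = 2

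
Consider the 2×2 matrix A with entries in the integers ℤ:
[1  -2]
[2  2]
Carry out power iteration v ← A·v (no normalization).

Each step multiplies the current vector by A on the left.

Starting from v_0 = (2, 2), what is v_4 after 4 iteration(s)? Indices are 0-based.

v_0 = (2, 2).
v_1 = A·v_0 = (-2, 8).
v_2 = A·v_1 = (-18, 12).
v_3 = A·v_2 = (-42, -12).
v_4 = A·v_3 = (-18, -108).

v_4 = (-18, -108)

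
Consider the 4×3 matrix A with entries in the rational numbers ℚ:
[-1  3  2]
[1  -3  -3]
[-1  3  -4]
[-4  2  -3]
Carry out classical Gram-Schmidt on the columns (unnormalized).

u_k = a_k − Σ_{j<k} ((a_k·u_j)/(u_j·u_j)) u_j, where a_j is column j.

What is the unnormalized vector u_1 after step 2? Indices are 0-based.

Step 1: u_0 = a_0 = (-1, 1, -1, -4).
Step 2: u_1 = a_1 − (-17/19)·u_0 = (40/19, -40/19, 40/19, -30/19).

u_1 = (40/19, -40/19, 40/19, -30/19)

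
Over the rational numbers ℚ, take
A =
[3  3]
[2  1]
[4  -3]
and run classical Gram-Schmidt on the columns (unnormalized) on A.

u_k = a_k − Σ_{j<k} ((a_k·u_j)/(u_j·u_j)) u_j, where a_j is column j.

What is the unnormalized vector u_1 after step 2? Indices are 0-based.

u_1 = (90/29, 31/29, -83/29)

Step 1: u_0 = a_0 = (3, 2, 4).
Step 2: u_1 = a_1 − (-1/29)·u_0 = (90/29, 31/29, -83/29).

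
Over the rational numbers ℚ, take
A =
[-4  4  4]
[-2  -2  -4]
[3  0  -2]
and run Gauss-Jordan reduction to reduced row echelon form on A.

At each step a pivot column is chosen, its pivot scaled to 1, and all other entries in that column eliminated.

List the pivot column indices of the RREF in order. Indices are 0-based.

pivot columns: 0, 1, 2

[1] R0 /= -4  ⇒  (1, -1, -1)
     R1 -= -2·R0  ⇒  (0, -4, -6)
     R2 -= 3·R0  ⇒  (0, 3, 1)
[2] R1 /= -4  ⇒  (0, 1, 3/2)
     R0 -= -1·R1  ⇒  (1, 0, 1/2)
     R2 -= 3·R1  ⇒  (0, 0, -7/2)
[3] R2 /= -7/2  ⇒  (0, 0, 1)
     R0 -= 1/2·R2  ⇒  (1, 0, 0)
     R1 -= 3/2·R2  ⇒  (0, 1, 0)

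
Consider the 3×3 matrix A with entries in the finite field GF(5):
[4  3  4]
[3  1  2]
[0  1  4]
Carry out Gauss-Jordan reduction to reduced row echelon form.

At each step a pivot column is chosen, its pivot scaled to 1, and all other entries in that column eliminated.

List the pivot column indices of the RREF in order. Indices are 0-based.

pivot columns: 0, 1, 2

step 1: normalize row 0 (÷4) = (1, 2, 1)
  row 1: subtract 3×row0 = (0, 0, 4)
step 2: exchange rows 1,2
step 2: normalize row 1 (÷1) = (0, 1, 4)
  row 0: subtract 2×row1 = (1, 0, 3)
step 3: normalize row 2 (÷4) = (0, 0, 1)
  row 0: subtract 3×row2 = (1, 0, 0)
  row 1: subtract 4×row2 = (0, 1, 0)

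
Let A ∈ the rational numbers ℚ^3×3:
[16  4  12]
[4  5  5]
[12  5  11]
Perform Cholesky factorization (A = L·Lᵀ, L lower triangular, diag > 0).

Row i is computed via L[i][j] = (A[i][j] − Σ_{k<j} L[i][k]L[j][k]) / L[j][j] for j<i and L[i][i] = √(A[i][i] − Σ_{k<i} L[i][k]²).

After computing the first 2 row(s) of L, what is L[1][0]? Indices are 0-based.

L[1][0] = 1

Step 1: L[0][0] = √(16) = 4.
  L[1][0] = (4) / L[0][0] = 1.
Step 2: L[1][1] = √(4) = 2.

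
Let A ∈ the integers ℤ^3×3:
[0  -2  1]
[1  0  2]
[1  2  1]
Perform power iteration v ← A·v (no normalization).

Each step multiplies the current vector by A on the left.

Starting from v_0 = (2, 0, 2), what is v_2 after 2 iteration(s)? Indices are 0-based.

v_2 = (-8, 10, 18)

v_0 = (2, 0, 2).
v_1 = A·v_0 = (2, 6, 4).
v_2 = A·v_1 = (-8, 10, 18).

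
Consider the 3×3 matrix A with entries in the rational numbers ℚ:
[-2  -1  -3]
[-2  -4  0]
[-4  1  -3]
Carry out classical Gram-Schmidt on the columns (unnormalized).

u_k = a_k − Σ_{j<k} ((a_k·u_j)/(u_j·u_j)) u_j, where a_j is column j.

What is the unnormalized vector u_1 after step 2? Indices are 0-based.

Step 1: u_0 = a_0 = (-2, -2, -4).
Step 2: u_1 = a_1 − (1/4)·u_0 = (-1/2, -7/2, 2).

u_1 = (-1/2, -7/2, 2)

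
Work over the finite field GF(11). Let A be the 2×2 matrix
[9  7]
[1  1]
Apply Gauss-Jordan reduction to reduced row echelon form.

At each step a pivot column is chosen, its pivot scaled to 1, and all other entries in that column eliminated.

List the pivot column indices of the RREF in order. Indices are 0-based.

pivot columns: 0, 1

[1] R0 /= 9  ⇒  (1, 2)
     R1 -= 1·R0  ⇒  (0, 10)
[2] R1 /= 10  ⇒  (0, 1)
     R0 -= 2·R1  ⇒  (1, 0)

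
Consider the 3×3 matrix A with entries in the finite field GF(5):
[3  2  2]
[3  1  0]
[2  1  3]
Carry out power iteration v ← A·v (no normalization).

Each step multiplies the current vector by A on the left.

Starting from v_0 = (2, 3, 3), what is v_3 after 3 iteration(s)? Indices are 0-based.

v_0 = (2, 3, 3).
v_1 = A·v_0 = (3, 4, 1).
v_2 = A·v_1 = (4, 3, 3).
v_3 = A·v_2 = (4, 0, 0).

v_3 = (4, 0, 0)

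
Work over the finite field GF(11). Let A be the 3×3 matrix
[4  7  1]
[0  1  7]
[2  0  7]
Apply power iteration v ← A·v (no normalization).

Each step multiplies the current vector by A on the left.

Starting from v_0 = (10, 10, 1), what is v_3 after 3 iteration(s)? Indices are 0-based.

v_3 = (0, 3, 9)

v_0 = (10, 10, 1).
v_1 = A·v_0 = (1, 6, 5).
v_2 = A·v_1 = (7, 8, 4).
v_3 = A·v_2 = (0, 3, 9).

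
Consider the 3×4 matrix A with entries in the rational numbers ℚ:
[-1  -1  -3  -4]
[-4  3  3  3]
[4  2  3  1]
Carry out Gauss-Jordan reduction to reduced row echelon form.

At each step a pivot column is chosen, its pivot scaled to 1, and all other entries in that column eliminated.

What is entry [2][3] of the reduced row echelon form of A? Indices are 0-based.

M[2][3] = 67/33

pivot(0,0)=-1: scale R0 → (1, 1, 3, 4)
  clear (1,0): R1 −= (-4)R0 → (0, 7, 15, 19)
  clear (2,0): R2 −= (4)R0 → (0, -2, -9, -15)
pivot(1,1)=7: scale R1 → (0, 1, 15/7, 19/7)
  clear (0,1): R0 −= (1)R1 → (1, 0, 6/7, 9/7)
  clear (2,1): R2 −= (-2)R1 → (0, 0, -33/7, -67/7)
pivot(2,2)=-33/7: scale R2 → (0, 0, 1, 67/33)
  clear (0,2): R0 −= (6/7)R2 → (1, 0, 0, -5/11)
  clear (1,2): R1 −= (15/7)R2 → (0, 1, 0, -18/11)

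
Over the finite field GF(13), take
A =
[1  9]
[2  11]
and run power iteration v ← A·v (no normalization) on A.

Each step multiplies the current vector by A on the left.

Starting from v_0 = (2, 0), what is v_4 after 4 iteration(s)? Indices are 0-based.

v_0 = (2, 0).
v_1 = A·v_0 = (2, 4).
v_2 = A·v_1 = (12, 9).
v_3 = A·v_2 = (2, 6).
v_4 = A·v_3 = (4, 5).

v_4 = (4, 5)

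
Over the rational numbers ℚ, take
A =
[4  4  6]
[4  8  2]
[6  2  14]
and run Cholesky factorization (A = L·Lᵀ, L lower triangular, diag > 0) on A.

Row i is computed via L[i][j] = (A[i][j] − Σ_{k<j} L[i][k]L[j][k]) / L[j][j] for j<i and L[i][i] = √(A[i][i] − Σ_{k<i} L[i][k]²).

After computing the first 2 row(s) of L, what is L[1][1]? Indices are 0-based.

Step 1: L[0][0] = √(4) = 2.
  L[1][0] = (4) / L[0][0] = 2.
Step 2: L[1][1] = √(4) = 2.

L[1][1] = 2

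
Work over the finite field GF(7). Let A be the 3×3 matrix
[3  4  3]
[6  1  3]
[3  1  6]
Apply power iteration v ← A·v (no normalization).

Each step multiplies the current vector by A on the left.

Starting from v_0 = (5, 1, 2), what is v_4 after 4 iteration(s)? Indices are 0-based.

v_4 = (4, 2, 6)

v_0 = (5, 1, 2).
v_1 = A·v_0 = (4, 2, 0).
v_2 = A·v_1 = (6, 5, 0).
v_3 = A·v_2 = (3, 6, 2).
v_4 = A·v_3 = (4, 2, 6).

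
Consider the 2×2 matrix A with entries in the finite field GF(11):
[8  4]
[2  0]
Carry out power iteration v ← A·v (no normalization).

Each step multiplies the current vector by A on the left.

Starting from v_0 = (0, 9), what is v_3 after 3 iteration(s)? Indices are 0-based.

v_0 = (0, 9).
v_1 = A·v_0 = (3, 0).
v_2 = A·v_1 = (2, 6).
v_3 = A·v_2 = (7, 4).

v_3 = (7, 4)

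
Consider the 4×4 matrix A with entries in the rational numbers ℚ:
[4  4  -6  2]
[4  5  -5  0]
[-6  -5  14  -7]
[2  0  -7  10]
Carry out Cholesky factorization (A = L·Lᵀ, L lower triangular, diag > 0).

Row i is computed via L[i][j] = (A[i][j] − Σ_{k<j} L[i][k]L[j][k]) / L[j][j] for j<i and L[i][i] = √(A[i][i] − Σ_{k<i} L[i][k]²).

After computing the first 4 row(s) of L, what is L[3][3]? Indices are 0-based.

L[3][3] = 2

Step 1: L[0][0] = √(4) = 2.
  L[1][0] = (4) / L[0][0] = 2.
Step 2: L[1][1] = √(1) = 1.
  L[2][0] = (-6) / L[0][0] = -3.
  L[2][1] = (1) / L[1][1] = 1.
Step 3: L[2][2] = √(4) = 2.
  L[3][0] = (2) / L[0][0] = 1.
  L[3][1] = (-2) / L[1][1] = -2.
  L[3][2] = (-2) / L[2][2] = -1.
Step 4: L[3][3] = √(4) = 2.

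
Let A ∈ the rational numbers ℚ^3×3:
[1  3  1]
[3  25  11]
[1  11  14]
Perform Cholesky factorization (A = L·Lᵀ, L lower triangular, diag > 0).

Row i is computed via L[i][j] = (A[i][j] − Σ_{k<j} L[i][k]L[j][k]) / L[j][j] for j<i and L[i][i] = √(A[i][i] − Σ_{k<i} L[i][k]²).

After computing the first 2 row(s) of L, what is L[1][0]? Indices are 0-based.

Step 1: L[0][0] = √(1) = 1.
  L[1][0] = (3) / L[0][0] = 3.
Step 2: L[1][1] = √(16) = 4.

L[1][0] = 3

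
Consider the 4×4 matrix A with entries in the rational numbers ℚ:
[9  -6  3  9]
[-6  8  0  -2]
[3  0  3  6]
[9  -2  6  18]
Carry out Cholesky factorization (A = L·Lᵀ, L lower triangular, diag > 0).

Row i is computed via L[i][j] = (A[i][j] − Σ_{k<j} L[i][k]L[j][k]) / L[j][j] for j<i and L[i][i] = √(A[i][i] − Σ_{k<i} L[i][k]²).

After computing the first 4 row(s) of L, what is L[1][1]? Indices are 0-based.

Step 1: L[0][0] = √(9) = 3.
  L[1][0] = (-6) / L[0][0] = -2.
Step 2: L[1][1] = √(4) = 2.
  L[2][0] = (3) / L[0][0] = 1.
  L[2][1] = (2) / L[1][1] = 1.
Step 3: L[2][2] = √(1) = 1.
  L[3][0] = (9) / L[0][0] = 3.
  L[3][1] = (4) / L[1][1] = 2.
  L[3][2] = (1) / L[2][2] = 1.
Step 4: L[3][3] = √(4) = 2.

L[1][1] = 2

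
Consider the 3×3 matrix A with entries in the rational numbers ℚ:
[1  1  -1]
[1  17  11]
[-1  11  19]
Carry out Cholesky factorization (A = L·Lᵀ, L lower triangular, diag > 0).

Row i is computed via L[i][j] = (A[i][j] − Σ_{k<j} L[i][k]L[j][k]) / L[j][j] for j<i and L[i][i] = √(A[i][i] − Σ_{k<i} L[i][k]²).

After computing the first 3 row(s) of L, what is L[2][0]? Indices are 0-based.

L[2][0] = -1

Step 1: L[0][0] = √(1) = 1.
  L[1][0] = (1) / L[0][0] = 1.
Step 2: L[1][1] = √(16) = 4.
  L[2][0] = (-1) / L[0][0] = -1.
  L[2][1] = (12) / L[1][1] = 3.
Step 3: L[2][2] = √(9) = 3.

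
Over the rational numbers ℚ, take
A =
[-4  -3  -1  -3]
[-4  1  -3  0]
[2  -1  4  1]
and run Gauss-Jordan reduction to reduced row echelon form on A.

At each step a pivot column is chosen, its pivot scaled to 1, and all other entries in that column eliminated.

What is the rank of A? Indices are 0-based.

rank = 3

step 1: normalize row 0 (÷-4) = (1, 3/4, 1/4, 3/4)
  row 1: subtract -4×row0 = (0, 4, -2, 3)
  row 2: subtract 2×row0 = (0, -5/2, 7/2, -1/2)
step 2: normalize row 1 (÷4) = (0, 1, -1/2, 3/4)
  row 0: subtract 3/4×row1 = (1, 0, 5/8, 3/16)
  row 2: subtract -5/2×row1 = (0, 0, 9/4, 11/8)
step 3: normalize row 2 (÷9/4) = (0, 0, 1, 11/18)
  row 0: subtract 5/8×row2 = (1, 0, 0, -7/36)
  row 1: subtract -1/2×row2 = (0, 1, 0, 19/18)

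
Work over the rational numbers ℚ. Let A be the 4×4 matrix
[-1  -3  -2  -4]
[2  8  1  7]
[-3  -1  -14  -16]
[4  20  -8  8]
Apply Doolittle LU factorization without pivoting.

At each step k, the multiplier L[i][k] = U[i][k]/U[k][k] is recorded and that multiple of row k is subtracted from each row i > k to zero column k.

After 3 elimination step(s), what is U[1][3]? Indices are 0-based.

U[1][3] = -1

Step 1: pivot at (0,0) is -1.
  row1 ← row1 − (-2)·row0  ⇒  L[1][0]=-2, U row1=(0, 2, -3, -1)
  row2 ← row2 − (3)·row0  ⇒  L[2][0]=3, U row2=(0, 8, -8, -4)
  row3 ← row3 − (-4)·row0  ⇒  L[3][0]=-4, U row3=(0, 8, -16, -8)
Step 2: pivot at (1,1) is 2.
  row2 ← row2 − (4)·row1  ⇒  L[2][1]=4, U row2=(0, 0, 4, 0)
  row3 ← row3 − (4)·row1  ⇒  L[3][1]=4, U row3=(0, 0, -4, -4)
Step 3: pivot at (2,2) is 4.
  row3 ← row3 − (-1)·row2  ⇒  L[3][2]=-1, U row3=(0, 0, 0, -4)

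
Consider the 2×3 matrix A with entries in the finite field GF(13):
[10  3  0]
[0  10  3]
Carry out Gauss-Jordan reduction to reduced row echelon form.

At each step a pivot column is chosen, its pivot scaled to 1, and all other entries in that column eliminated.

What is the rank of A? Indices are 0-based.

rank = 2

[1] R0 /= 10  ⇒  (1, 12, 0)
[2] R1 /= 10  ⇒  (0, 1, 12)
     R0 -= 12·R1  ⇒  (1, 0, 12)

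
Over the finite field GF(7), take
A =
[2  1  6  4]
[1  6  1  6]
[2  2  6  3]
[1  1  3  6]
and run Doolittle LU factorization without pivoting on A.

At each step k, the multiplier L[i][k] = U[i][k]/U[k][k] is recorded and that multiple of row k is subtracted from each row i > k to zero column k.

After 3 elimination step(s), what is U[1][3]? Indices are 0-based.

k=0: U[0][0]=2
  eliminate (1,0): mult=4, new row 1: (0, 2, 5, 4); set L[1][0]=4
  eliminate (2,0): mult=1, new row 2: (0, 1, 0, 6); set L[2][0]=1
  eliminate (3,0): mult=4, new row 3: (0, 4, 0, 4); set L[3][0]=4
k=1: U[1][1]=2
  eliminate (2,1): mult=4, new row 2: (0, 0, 1, 4); set L[2][1]=4
  eliminate (3,1): mult=2, new row 3: (0, 0, 4, 3); set L[3][1]=2
k=2: U[2][2]=1
  eliminate (3,2): mult=4, new row 3: (0, 0, 0, 1); set L[3][2]=4

U[1][3] = 4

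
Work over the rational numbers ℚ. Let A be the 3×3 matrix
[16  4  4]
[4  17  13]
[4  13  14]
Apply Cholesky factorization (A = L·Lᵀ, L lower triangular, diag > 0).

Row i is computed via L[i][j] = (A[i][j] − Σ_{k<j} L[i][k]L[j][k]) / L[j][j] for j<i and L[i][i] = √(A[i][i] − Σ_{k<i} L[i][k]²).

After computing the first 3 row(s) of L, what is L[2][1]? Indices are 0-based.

L[2][1] = 3

Step 1: L[0][0] = √(16) = 4.
  L[1][0] = (4) / L[0][0] = 1.
Step 2: L[1][1] = √(16) = 4.
  L[2][0] = (4) / L[0][0] = 1.
  L[2][1] = (12) / L[1][1] = 3.
Step 3: L[2][2] = √(4) = 2.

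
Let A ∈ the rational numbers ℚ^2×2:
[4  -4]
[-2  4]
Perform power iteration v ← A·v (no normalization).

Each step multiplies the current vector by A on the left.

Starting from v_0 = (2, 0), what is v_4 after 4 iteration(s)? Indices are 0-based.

v_0 = (2, 0).
v_1 = A·v_0 = (8, -4).
v_2 = A·v_1 = (48, -32).
v_3 = A·v_2 = (320, -224).
v_4 = A·v_3 = (2176, -1536).

v_4 = (2176, -1536)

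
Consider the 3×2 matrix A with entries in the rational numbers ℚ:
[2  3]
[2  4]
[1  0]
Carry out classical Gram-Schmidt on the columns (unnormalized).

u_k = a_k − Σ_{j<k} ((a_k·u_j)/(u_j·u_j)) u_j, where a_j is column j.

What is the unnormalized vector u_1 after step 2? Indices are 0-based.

u_1 = (-1/9, 8/9, -14/9)

Step 1: u_0 = a_0 = (2, 2, 1).
Step 2: u_1 = a_1 − (14/9)·u_0 = (-1/9, 8/9, -14/9).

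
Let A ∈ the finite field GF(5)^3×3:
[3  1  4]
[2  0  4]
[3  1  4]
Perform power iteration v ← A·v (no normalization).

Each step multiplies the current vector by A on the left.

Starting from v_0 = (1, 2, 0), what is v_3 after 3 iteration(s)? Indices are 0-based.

v_0 = (1, 2, 0).
v_1 = A·v_0 = (0, 2, 0).
v_2 = A·v_1 = (2, 0, 2).
v_3 = A·v_2 = (4, 2, 4).

v_3 = (4, 2, 4)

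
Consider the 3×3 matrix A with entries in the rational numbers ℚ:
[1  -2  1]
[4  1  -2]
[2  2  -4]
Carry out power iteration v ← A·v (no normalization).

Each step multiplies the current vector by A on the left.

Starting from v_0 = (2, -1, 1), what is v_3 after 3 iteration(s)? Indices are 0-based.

v_0 = (2, -1, 1).
v_1 = A·v_0 = (5, 5, -2).
v_2 = A·v_1 = (-7, 29, 28).
v_3 = A·v_2 = (-37, -55, -68).

v_3 = (-37, -55, -68)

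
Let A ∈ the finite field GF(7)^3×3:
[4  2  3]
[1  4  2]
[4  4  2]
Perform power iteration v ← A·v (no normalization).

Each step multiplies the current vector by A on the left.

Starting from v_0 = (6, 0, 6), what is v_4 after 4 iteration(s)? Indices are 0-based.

v_0 = (6, 0, 6).
v_1 = A·v_0 = (0, 4, 1).
v_2 = A·v_1 = (4, 4, 4).
v_3 = A·v_2 = (1, 0, 5).
v_4 = A·v_3 = (5, 4, 0).

v_4 = (5, 4, 0)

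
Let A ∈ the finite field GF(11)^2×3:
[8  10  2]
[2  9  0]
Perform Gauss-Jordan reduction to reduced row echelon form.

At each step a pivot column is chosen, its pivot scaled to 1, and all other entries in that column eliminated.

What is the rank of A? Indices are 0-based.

pivot(0,0)=8: scale R0 → (1, 4, 3)
  clear (1,0): R1 −= (2)R0 → (0, 1, 5)
pivot(1,1)=1: scale R1 → (0, 1, 5)
  clear (0,1): R0 −= (4)R1 → (1, 0, 5)

rank = 2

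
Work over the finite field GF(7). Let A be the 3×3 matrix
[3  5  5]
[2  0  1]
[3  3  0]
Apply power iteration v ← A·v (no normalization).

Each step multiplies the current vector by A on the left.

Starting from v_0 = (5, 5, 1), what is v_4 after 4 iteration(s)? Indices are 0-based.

v_4 = (5, 0, 5)

v_0 = (5, 5, 1).
v_1 = A·v_0 = (3, 4, 2).
v_2 = A·v_1 = (4, 1, 0).
v_3 = A·v_2 = (3, 1, 1).
v_4 = A·v_3 = (5, 0, 5).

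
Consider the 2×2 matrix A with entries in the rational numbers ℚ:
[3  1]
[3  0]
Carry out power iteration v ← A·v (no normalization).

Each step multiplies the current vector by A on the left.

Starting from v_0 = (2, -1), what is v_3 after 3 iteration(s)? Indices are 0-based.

v_0 = (2, -1).
v_1 = A·v_0 = (5, 6).
v_2 = A·v_1 = (21, 15).
v_3 = A·v_2 = (78, 63).

v_3 = (78, 63)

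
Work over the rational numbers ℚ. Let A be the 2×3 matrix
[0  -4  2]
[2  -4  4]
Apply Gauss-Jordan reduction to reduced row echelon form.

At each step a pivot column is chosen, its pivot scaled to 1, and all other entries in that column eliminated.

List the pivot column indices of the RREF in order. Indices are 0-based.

pivot columns: 0, 1

step 1: exchange rows 0,1
step 1: normalize row 0 (÷2) = (1, -2, 2)
step 2: normalize row 1 (÷-4) = (0, 1, -1/2)
  row 0: subtract -2×row1 = (1, 0, 1)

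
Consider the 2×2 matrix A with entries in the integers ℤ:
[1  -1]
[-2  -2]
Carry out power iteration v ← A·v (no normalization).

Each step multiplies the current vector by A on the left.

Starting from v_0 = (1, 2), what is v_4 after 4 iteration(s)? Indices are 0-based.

v_4 = (29, 94)

v_0 = (1, 2).
v_1 = A·v_0 = (-1, -6).
v_2 = A·v_1 = (5, 14).
v_3 = A·v_2 = (-9, -38).
v_4 = A·v_3 = (29, 94).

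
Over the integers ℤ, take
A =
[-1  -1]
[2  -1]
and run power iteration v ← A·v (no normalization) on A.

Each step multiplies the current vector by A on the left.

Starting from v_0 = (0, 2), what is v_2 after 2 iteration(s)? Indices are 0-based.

v_2 = (4, -2)

v_0 = (0, 2).
v_1 = A·v_0 = (-2, -2).
v_2 = A·v_1 = (4, -2).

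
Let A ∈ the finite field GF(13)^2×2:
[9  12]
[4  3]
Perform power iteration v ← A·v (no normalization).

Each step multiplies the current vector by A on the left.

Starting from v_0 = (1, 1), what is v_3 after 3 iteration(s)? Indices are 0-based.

v_0 = (1, 1).
v_1 = A·v_0 = (8, 7).
v_2 = A·v_1 = (0, 1).
v_3 = A·v_2 = (12, 3).

v_3 = (12, 3)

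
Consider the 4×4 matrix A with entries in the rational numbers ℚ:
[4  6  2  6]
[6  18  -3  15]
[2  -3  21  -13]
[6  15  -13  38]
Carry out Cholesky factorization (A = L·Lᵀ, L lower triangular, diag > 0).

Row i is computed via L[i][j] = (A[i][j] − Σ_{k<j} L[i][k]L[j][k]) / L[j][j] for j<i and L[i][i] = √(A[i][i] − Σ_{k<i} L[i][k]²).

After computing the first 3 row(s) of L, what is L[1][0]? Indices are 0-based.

L[1][0] = 3

Step 1: L[0][0] = √(4) = 2.
  L[1][0] = (6) / L[0][0] = 3.
Step 2: L[1][1] = √(9) = 3.
  L[2][0] = (2) / L[0][0] = 1.
  L[2][1] = (-6) / L[1][1] = -2.
Step 3: L[2][2] = √(16) = 4.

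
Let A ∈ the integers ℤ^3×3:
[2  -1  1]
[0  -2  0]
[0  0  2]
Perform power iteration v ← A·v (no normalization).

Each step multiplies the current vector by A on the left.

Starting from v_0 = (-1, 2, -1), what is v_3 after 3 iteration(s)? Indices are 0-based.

v_0 = (-1, 2, -1).
v_1 = A·v_0 = (-5, -4, -2).
v_2 = A·v_1 = (-8, 8, -4).
v_3 = A·v_2 = (-28, -16, -8).

v_3 = (-28, -16, -8)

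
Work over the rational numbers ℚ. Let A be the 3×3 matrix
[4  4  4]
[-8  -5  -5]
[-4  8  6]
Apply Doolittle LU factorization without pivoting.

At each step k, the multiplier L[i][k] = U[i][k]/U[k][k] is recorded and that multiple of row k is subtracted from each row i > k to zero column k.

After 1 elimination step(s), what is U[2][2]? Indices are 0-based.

U[2][2] = 10

k=0: U[0][0]=4
  eliminate (1,0): mult=-2, new row 1: (0, 3, 3); set L[1][0]=-2
  eliminate (2,0): mult=-1, new row 2: (0, 12, 10); set L[2][0]=-1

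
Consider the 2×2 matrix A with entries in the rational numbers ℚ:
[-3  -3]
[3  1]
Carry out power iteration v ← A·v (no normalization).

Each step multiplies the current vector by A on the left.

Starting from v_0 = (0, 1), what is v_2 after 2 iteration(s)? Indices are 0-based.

v_0 = (0, 1).
v_1 = A·v_0 = (-3, 1).
v_2 = A·v_1 = (6, -8).

v_2 = (6, -8)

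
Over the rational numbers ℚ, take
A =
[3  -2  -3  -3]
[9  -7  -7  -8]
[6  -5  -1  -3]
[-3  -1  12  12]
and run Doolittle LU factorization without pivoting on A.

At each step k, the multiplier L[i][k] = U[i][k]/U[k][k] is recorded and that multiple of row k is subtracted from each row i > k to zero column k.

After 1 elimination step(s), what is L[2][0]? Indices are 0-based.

L[2][0] = 2

k=0: U[0][0]=3
  eliminate (1,0): mult=3, new row 1: (0, -1, 2, 1); set L[1][0]=3
  eliminate (2,0): mult=2, new row 2: (0, -1, 5, 3); set L[2][0]=2
  eliminate (3,0): mult=-1, new row 3: (0, -3, 9, 9); set L[3][0]=-1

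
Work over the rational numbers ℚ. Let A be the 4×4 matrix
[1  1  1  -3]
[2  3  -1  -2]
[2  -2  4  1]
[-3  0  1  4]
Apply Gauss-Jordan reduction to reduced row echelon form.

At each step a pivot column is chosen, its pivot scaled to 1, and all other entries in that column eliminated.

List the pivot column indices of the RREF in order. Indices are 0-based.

pivot columns: 0, 1, 2, 3

step 1: normalize row 0 (÷1) = (1, 1, 1, -3)
  row 1: subtract 2×row0 = (0, 1, -3, 4)
  row 2: subtract 2×row0 = (0, -4, 2, 7)
  row 3: subtract -3×row0 = (0, 3, 4, -5)
step 2: normalize row 1 (÷1) = (0, 1, -3, 4)
  row 0: subtract 1×row1 = (1, 0, 4, -7)
  row 2: subtract -4×row1 = (0, 0, -10, 23)
  row 3: subtract 3×row1 = (0, 0, 13, -17)
step 3: normalize row 2 (÷-10) = (0, 0, 1, -23/10)
  row 0: subtract 4×row2 = (1, 0, 0, 11/5)
  row 1: subtract -3×row2 = (0, 1, 0, -29/10)
  row 3: subtract 13×row2 = (0, 0, 0, 129/10)
step 4: normalize row 3 (÷129/10) = (0, 0, 0, 1)
  row 0: subtract 11/5×row3 = (1, 0, 0, 0)
  row 1: subtract -29/10×row3 = (0, 1, 0, 0)
  row 2: subtract -23/10×row3 = (0, 0, 1, 0)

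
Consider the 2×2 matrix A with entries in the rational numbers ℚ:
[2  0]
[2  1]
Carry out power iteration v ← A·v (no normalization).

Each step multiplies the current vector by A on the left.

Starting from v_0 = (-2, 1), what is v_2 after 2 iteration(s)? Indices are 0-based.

v_0 = (-2, 1).
v_1 = A·v_0 = (-4, -3).
v_2 = A·v_1 = (-8, -11).

v_2 = (-8, -11)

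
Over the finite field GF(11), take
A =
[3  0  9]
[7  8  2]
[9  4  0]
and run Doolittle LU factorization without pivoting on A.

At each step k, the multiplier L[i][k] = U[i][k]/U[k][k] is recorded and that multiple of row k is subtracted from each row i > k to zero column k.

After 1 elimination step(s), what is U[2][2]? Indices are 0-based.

k=0: U[0][0]=3
  eliminate (1,0): mult=6, new row 1: (0, 8, 3); set L[1][0]=6
  eliminate (2,0): mult=3, new row 2: (0, 4, 6); set L[2][0]=3

U[2][2] = 6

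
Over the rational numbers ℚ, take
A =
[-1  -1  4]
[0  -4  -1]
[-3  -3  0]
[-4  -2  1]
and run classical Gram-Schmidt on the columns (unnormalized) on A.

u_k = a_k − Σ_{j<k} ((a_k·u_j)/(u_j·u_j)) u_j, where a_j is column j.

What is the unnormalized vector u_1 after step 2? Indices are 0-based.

Step 1: u_0 = a_0 = (-1, 0, -3, -4).
Step 2: u_1 = a_1 − (9/13)·u_0 = (-4/13, -4, -12/13, 10/13).

u_1 = (-4/13, -4, -12/13, 10/13)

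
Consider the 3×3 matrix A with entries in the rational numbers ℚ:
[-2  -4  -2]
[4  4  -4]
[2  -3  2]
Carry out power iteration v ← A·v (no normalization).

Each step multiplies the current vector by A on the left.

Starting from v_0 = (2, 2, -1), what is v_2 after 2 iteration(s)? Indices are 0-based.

v_0 = (2, 2, -1).
v_1 = A·v_0 = (-10, 20, -4).
v_2 = A·v_1 = (-52, 56, -88).

v_2 = (-52, 56, -88)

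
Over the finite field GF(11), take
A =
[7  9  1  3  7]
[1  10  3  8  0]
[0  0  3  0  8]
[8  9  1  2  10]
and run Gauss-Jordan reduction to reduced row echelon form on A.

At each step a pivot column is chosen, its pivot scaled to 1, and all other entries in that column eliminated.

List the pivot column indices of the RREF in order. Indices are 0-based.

[1] R0 /= 7  ⇒  (1, 6, 8, 2, 1)
     R1 -= 1·R0  ⇒  (0, 4, 6, 6, 10)
     R3 -= 8·R0  ⇒  (0, 5, 3, 8, 2)
[2] R1 /= 4  ⇒  (0, 1, 7, 7, 8)
     R0 -= 6·R1  ⇒  (1, 0, 10, 4, 8)
     R3 -= 5·R1  ⇒  (0, 0, 1, 6, 6)
[3] R2 /= 3  ⇒  (0, 0, 1, 0, 10)
     R0 -= 10·R2  ⇒  (1, 0, 0, 4, 7)
     R1 -= 7·R2  ⇒  (0, 1, 0, 7, 4)
     R3 -= 1·R2  ⇒  (0, 0, 0, 6, 7)
[4] R3 /= 6  ⇒  (0, 0, 0, 1, 3)
     R0 -= 4·R3  ⇒  (1, 0, 0, 0, 6)
     R1 -= 7·R3  ⇒  (0, 1, 0, 0, 5)

pivot columns: 0, 1, 2, 3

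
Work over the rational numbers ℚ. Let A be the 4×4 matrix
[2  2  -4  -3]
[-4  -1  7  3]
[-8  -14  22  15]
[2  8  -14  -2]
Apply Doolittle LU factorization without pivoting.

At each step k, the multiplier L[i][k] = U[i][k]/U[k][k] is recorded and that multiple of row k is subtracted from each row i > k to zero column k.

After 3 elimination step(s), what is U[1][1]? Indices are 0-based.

[col 0] pivot 2
  R1 -= -2*R0 → (0, 3, -1, -3)  (L[1][0] := -2)
  R2 -= -4*R0 → (0, -6, 6, 3)  (L[2][0] := -4)
  R3 -= 1*R0 → (0, 6, -10, 1)  (L[3][0] := 1)
[col 1] pivot 3
  R2 -= -2*R1 → (0, 0, 4, -3)  (L[2][1] := -2)
  R3 -= 2*R1 → (0, 0, -8, 7)  (L[3][1] := 2)
[col 2] pivot 4
  R3 -= -2*R2 → (0, 0, 0, 1)  (L[3][2] := -2)

U[1][1] = 3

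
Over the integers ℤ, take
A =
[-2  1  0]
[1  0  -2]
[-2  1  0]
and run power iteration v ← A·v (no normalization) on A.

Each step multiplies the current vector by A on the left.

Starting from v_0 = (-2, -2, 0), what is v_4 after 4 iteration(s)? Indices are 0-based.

v_0 = (-2, -2, 0).
v_1 = A·v_0 = (2, -2, 2).
v_2 = A·v_1 = (-6, -2, -6).
v_3 = A·v_2 = (10, 6, 10).
v_4 = A·v_3 = (-14, -10, -14).

v_4 = (-14, -10, -14)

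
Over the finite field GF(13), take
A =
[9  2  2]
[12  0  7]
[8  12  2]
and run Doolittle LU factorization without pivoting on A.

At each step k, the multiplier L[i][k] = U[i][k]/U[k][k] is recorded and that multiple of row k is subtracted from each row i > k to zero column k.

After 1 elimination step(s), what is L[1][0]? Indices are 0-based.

L[1][0] = 10

[col 0] pivot 9
  R1 -= 10*R0 → (0, 6, 0)  (L[1][0] := 10)
  R2 -= 11*R0 → (0, 3, 6)  (L[2][0] := 11)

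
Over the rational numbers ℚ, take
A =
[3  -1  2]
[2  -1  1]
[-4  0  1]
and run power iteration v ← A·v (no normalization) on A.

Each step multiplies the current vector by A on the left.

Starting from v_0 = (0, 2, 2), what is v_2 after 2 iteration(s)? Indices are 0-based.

v_2 = (10, 6, -6)

v_0 = (0, 2, 2).
v_1 = A·v_0 = (2, 0, 2).
v_2 = A·v_1 = (10, 6, -6).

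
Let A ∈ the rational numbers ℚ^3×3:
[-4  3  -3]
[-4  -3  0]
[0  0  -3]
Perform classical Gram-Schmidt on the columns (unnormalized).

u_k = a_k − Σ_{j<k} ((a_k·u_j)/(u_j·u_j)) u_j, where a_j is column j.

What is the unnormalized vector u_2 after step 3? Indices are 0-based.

Step 1: u_0 = a_0 = (-4, -4, 0).
Step 2: u_1 = a_1 − (0)·u_0 = (3, -3, 0).
Step 3: u_2 = a_2 − (3/8)·u_0 − (-1/2)·u_1 = (0, 0, -3).

u_2 = (0, 0, -3)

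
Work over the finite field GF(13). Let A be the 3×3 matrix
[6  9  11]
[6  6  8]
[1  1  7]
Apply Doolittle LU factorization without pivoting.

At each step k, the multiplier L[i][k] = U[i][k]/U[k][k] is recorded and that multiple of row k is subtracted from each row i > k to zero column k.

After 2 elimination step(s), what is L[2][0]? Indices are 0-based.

L[2][0] = 11

Step 1: pivot at (0,0) is 6.
  row1 ← row1 − (1)·row0  ⇒  L[1][0]=1, U row1=(0, 10, 10)
  row2 ← row2 − (11)·row0  ⇒  L[2][0]=11, U row2=(0, 6, 3)
Step 2: pivot at (1,1) is 10.
  row2 ← row2 − (11)·row1  ⇒  L[2][1]=11, U row2=(0, 0, 10)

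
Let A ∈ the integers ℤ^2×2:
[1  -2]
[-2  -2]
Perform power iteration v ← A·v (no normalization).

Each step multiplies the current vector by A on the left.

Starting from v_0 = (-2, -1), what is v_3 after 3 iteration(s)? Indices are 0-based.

v_0 = (-2, -1).
v_1 = A·v_0 = (0, 6).
v_2 = A·v_1 = (-12, -12).
v_3 = A·v_2 = (12, 48).

v_3 = (12, 48)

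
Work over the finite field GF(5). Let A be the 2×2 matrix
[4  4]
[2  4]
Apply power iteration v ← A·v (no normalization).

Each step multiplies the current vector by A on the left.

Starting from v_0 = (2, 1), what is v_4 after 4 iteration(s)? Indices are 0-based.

v_0 = (2, 1).
v_1 = A·v_0 = (2, 3).
v_2 = A·v_1 = (0, 1).
v_3 = A·v_2 = (4, 4).
v_4 = A·v_3 = (2, 4).

v_4 = (2, 4)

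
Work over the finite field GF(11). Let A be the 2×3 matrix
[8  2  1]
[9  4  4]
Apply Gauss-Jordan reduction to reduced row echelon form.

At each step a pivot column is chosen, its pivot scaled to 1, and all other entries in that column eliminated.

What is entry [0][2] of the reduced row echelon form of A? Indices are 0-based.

M[0][2] = 6

step 1: normalize row 0 (÷8) = (1, 3, 7)
  row 1: subtract 9×row0 = (0, 10, 7)
step 2: normalize row 1 (÷10) = (0, 1, 4)
  row 0: subtract 3×row1 = (1, 0, 6)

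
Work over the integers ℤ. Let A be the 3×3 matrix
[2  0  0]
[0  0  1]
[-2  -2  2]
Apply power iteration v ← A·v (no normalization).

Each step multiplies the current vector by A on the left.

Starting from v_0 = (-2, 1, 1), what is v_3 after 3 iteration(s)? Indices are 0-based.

v_3 = (-16, 14, 36)

v_0 = (-2, 1, 1).
v_1 = A·v_0 = (-4, 1, 4).
v_2 = A·v_1 = (-8, 4, 14).
v_3 = A·v_2 = (-16, 14, 36).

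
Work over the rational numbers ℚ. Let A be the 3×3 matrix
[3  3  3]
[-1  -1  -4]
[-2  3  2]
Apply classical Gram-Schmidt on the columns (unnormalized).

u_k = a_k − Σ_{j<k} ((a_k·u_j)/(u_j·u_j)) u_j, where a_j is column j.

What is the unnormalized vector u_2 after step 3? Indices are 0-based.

u_2 = (-9/10, -27/10, 0)

Step 1: u_0 = a_0 = (3, -1, -2).
Step 2: u_1 = a_1 − (2/7)·u_0 = (15/7, -5/7, 25/7).
Step 3: u_2 = a_2 − (9/14)·u_0 − (23/25)·u_1 = (-9/10, -27/10, 0).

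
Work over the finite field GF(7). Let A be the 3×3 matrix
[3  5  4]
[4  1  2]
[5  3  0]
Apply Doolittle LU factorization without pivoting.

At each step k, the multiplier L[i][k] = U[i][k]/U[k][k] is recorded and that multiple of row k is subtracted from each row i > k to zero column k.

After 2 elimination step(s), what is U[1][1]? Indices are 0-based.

U[1][1] = 6

k=0: U[0][0]=3
  eliminate (1,0): mult=6, new row 1: (0, 6, 6); set L[1][0]=6
  eliminate (2,0): mult=4, new row 2: (0, 4, 5); set L[2][0]=4
k=1: U[1][1]=6
  eliminate (2,1): mult=3, new row 2: (0, 0, 1); set L[2][1]=3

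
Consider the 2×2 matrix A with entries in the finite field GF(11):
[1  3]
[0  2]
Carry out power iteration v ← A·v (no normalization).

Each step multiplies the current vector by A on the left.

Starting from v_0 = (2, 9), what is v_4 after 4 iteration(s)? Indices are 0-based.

v_0 = (2, 9).
v_1 = A·v_0 = (7, 7).
v_2 = A·v_1 = (6, 3).
v_3 = A·v_2 = (4, 6).
v_4 = A·v_3 = (0, 1).

v_4 = (0, 1)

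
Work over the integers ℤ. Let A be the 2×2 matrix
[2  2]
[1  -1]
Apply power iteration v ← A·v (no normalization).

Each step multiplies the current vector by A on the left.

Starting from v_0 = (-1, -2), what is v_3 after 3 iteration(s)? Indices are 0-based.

v_3 = (-34, -3)

v_0 = (-1, -2).
v_1 = A·v_0 = (-6, 1).
v_2 = A·v_1 = (-10, -7).
v_3 = A·v_2 = (-34, -3).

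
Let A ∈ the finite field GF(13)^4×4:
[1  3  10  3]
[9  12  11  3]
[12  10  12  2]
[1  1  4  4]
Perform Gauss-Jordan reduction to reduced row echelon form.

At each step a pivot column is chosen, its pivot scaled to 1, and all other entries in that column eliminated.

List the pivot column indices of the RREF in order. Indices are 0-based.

[1] R0 /= 1  ⇒  (1, 3, 10, 3)
     R1 -= 9·R0  ⇒  (0, 11, 12, 2)
     R2 -= 12·R0  ⇒  (0, 0, 9, 5)
     R3 -= 1·R0  ⇒  (0, 11, 7, 1)
[2] R1 /= 11  ⇒  (0, 1, 7, 12)
     R0 -= 3·R1  ⇒  (1, 0, 2, 6)
     R3 -= 11·R1  ⇒  (0, 0, 8, 12)
[3] R2 /= 9  ⇒  (0, 0, 1, 2)
     R0 -= 2·R2  ⇒  (1, 0, 0, 2)
     R1 -= 7·R2  ⇒  (0, 1, 0, 11)
     R3 -= 8·R2  ⇒  (0, 0, 0, 9)
[4] R3 /= 9  ⇒  (0, 0, 0, 1)
     R0 -= 2·R3  ⇒  (1, 0, 0, 0)
     R1 -= 11·R3  ⇒  (0, 1, 0, 0)
     R2 -= 2·R3  ⇒  (0, 0, 1, 0)

pivot columns: 0, 1, 2, 3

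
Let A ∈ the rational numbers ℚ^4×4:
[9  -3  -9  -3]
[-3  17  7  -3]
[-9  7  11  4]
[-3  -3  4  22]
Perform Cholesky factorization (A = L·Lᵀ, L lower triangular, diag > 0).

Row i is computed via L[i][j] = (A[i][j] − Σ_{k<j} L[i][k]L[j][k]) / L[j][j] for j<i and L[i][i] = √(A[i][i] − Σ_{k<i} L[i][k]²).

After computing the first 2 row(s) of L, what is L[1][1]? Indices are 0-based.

Step 1: L[0][0] = √(9) = 3.
  L[1][0] = (-3) / L[0][0] = -1.
Step 2: L[1][1] = √(16) = 4.

L[1][1] = 4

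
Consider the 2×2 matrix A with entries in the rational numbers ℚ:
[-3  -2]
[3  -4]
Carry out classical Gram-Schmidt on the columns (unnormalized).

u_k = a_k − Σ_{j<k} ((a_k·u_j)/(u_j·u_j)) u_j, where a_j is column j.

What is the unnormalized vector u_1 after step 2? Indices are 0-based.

Step 1: u_0 = a_0 = (-3, 3).
Step 2: u_1 = a_1 − (-1/3)·u_0 = (-3, -3).

u_1 = (-3, -3)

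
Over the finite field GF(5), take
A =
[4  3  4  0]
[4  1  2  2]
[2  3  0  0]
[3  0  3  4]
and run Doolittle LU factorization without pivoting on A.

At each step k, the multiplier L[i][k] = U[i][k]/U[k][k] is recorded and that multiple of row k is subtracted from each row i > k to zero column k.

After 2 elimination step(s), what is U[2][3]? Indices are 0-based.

Step 1: pivot at (0,0) is 4.
  row1 ← row1 − (1)·row0  ⇒  L[1][0]=1, U row1=(0, 3, 3, 2)
  row2 ← row2 − (3)·row0  ⇒  L[2][0]=3, U row2=(0, 4, 3, 0)
  row3 ← row3 − (2)·row0  ⇒  L[3][0]=2, U row3=(0, 4, 0, 4)
Step 2: pivot at (1,1) is 3.
  row2 ← row2 − (3)·row1  ⇒  L[2][1]=3, U row2=(0, 0, 4, 4)
  row3 ← row3 − (3)·row1  ⇒  L[3][1]=3, U row3=(0, 0, 1, 3)

U[2][3] = 4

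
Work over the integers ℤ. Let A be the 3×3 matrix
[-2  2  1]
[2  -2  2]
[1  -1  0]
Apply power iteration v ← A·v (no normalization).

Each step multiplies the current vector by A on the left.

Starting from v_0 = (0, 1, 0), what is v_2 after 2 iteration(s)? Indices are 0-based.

v_2 = (-9, 6, 4)

v_0 = (0, 1, 0).
v_1 = A·v_0 = (2, -2, -1).
v_2 = A·v_1 = (-9, 6, 4).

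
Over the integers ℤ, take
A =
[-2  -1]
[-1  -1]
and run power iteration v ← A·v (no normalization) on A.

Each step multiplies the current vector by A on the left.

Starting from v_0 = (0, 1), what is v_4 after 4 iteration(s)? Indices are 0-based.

v_4 = (21, 13)

v_0 = (0, 1).
v_1 = A·v_0 = (-1, -1).
v_2 = A·v_1 = (3, 2).
v_3 = A·v_2 = (-8, -5).
v_4 = A·v_3 = (21, 13).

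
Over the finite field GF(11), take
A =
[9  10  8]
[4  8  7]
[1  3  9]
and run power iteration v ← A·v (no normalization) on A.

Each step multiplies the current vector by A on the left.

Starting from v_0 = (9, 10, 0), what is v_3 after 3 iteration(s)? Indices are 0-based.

v_3 = (2, 7, 10)

v_0 = (9, 10, 0).
v_1 = A·v_0 = (5, 6, 6).
v_2 = A·v_1 = (10, 0, 0).
v_3 = A·v_2 = (2, 7, 10).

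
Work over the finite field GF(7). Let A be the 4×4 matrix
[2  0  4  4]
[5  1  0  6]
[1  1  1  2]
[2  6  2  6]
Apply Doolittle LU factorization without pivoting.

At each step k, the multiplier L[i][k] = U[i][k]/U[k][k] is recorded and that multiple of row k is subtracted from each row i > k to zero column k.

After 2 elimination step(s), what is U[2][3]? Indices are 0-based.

U[2][3] = 4

k=0: U[0][0]=2
  eliminate (1,0): mult=6, new row 1: (0, 1, 4, 3); set L[1][0]=6
  eliminate (2,0): mult=4, new row 2: (0, 1, 6, 0); set L[2][0]=4
  eliminate (3,0): mult=1, new row 3: (0, 6, 5, 2); set L[3][0]=1
k=1: U[1][1]=1
  eliminate (2,1): mult=1, new row 2: (0, 0, 2, 4); set L[2][1]=1
  eliminate (3,1): mult=6, new row 3: (0, 0, 2, 5); set L[3][1]=6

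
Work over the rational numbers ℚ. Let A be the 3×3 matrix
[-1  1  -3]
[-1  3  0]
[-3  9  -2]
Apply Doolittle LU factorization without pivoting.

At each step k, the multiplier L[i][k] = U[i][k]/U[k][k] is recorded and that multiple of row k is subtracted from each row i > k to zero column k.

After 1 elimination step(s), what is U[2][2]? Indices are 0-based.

U[2][2] = 7

Step 1: pivot at (0,0) is -1.
  row1 ← row1 − (1)·row0  ⇒  L[1][0]=1, U row1=(0, 2, 3)
  row2 ← row2 − (3)·row0  ⇒  L[2][0]=3, U row2=(0, 6, 7)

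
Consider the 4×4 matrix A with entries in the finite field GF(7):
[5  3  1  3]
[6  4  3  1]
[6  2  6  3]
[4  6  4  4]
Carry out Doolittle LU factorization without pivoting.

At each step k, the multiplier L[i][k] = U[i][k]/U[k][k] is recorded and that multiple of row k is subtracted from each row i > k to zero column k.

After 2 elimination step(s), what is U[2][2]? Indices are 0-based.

k=0: U[0][0]=5
  eliminate (1,0): mult=4, new row 1: (0, 6, 6, 3); set L[1][0]=4
  eliminate (2,0): mult=4, new row 2: (0, 4, 2, 5); set L[2][0]=4
  eliminate (3,0): mult=5, new row 3: (0, 5, 6, 3); set L[3][0]=5
k=1: U[1][1]=6
  eliminate (2,1): mult=3, new row 2: (0, 0, 5, 3); set L[2][1]=3
  eliminate (3,1): mult=2, new row 3: (0, 0, 1, 4); set L[3][1]=2

U[2][2] = 5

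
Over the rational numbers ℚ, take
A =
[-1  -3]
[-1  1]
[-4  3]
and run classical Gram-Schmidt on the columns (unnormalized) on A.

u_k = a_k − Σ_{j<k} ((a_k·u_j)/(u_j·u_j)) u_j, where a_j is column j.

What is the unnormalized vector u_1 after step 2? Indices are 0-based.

u_1 = (-32/9, 4/9, 7/9)

Step 1: u_0 = a_0 = (-1, -1, -4).
Step 2: u_1 = a_1 − (-5/9)·u_0 = (-32/9, 4/9, 7/9).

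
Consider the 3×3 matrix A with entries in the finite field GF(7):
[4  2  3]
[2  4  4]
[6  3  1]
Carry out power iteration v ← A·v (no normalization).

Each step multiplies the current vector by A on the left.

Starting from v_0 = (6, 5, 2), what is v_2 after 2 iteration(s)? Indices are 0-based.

v_0 = (6, 5, 2).
v_1 = A·v_0 = (5, 5, 4).
v_2 = A·v_1 = (0, 4, 0).

v_2 = (0, 4, 0)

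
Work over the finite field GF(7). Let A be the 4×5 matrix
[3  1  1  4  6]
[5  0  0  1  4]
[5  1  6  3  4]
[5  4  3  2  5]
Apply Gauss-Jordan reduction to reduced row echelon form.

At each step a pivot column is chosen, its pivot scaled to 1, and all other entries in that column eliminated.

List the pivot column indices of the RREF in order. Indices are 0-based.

step 1: normalize row 0 (÷3) = (1, 5, 5, 6, 2)
  row 1: subtract 5×row0 = (0, 3, 3, 6, 1)
  row 2: subtract 5×row0 = (0, 4, 2, 1, 1)
  row 3: subtract 5×row0 = (0, 0, 6, 0, 2)
step 2: normalize row 1 (÷3) = (0, 1, 1, 2, 5)
  row 0: subtract 5×row1 = (1, 0, 0, 3, 5)
  row 2: subtract 4×row1 = (0, 0, 5, 0, 2)
step 3: normalize row 2 (÷5) = (0, 0, 1, 0, 6)
  row 1: subtract 1×row2 = (0, 1, 0, 2, 6)
  row 3: subtract 6×row2 = (0, 0, 0, 0, 1)
skip col 3 (zero from row 3)
step 4: normalize row 3 (÷1) = (0, 0, 0, 0, 1)
  row 0: subtract 5×row3 = (1, 0, 0, 3, 0)
  row 1: subtract 6×row3 = (0, 1, 0, 2, 0)
  row 2: subtract 6×row3 = (0, 0, 1, 0, 0)

pivot columns: 0, 1, 2, 4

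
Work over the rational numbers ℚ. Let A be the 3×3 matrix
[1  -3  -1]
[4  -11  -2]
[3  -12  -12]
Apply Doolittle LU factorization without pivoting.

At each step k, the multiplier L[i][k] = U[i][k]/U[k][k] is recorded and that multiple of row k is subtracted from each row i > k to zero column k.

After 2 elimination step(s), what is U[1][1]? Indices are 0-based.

U[1][1] = 1

[col 0] pivot 1
  R1 -= 4*R0 → (0, 1, 2)  (L[1][0] := 4)
  R2 -= 3*R0 → (0, -3, -9)  (L[2][0] := 3)
[col 1] pivot 1
  R2 -= -3*R1 → (0, 0, -3)  (L[2][1] := -3)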